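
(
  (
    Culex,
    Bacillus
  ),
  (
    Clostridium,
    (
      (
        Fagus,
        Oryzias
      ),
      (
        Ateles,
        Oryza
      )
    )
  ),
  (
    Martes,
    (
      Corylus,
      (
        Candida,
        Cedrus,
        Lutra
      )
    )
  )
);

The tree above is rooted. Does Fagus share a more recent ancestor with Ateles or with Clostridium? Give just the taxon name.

Ateles

The MRCA of Fagus and Ateles subtends ((Fagus,Oryzias),(Ateles,Oryza)) (4 taxa).
The MRCA of Fagus and Clostridium subtends (Clostridium,((Fagus,Oryzias),(Ateles,Oryza))) (5 taxa).
The first is nested inside the second, so Fagus shares a more recent common ancestor with Ateles.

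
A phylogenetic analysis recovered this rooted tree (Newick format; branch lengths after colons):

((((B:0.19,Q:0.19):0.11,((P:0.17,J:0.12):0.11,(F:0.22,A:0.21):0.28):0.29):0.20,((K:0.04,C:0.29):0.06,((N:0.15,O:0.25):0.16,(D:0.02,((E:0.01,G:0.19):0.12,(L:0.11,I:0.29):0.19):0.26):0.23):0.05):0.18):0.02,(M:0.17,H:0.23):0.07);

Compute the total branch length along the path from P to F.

0.78

The path runs P → … → MRCA → … → F; the MRCA is the node subtending ((P,J),(F,A)).
Branch lengths along that path: 0.17 + 0.11 + 0.28 + 0.22 = 0.78.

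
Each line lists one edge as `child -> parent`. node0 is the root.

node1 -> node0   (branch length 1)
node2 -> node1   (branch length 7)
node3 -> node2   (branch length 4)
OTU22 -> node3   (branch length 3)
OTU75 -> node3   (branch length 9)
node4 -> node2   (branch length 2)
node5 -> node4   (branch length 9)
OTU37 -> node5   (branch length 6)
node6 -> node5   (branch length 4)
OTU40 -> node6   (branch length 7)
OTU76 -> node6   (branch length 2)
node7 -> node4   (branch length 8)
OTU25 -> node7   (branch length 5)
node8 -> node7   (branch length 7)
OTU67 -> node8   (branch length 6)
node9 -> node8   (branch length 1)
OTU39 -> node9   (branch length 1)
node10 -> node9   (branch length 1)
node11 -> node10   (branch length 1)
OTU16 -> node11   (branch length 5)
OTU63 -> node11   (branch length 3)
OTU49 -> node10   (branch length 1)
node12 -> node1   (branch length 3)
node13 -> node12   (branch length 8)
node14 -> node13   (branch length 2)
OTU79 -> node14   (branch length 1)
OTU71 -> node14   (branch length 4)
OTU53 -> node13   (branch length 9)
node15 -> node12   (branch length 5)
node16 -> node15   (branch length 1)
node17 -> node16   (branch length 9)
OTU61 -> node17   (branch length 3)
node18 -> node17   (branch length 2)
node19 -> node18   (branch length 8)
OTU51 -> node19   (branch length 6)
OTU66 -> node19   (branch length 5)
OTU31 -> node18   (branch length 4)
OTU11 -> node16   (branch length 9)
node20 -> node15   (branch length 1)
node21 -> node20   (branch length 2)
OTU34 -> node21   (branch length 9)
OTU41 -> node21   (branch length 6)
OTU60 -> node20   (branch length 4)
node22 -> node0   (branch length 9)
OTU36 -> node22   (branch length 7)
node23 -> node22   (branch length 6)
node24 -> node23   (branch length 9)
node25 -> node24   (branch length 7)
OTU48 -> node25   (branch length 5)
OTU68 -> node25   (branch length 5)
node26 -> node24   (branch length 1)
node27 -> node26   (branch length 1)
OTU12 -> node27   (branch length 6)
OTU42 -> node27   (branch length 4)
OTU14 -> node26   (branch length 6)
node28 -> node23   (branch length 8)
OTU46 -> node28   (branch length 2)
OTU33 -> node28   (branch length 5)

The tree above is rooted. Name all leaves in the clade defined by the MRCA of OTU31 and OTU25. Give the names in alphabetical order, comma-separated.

OTU11, OTU16, OTU22, OTU25, OTU31, OTU34, OTU37, OTU39, OTU40, OTU41, OTU49, OTU51, OTU53, OTU60, OTU61, OTU63, OTU66, OTU67, OTU71, OTU75, OTU76, OTU79

Tracing OTU31: it sits inside ((OTU51,OTU66),OTU31).
Tracing OTU25: it sits inside (OTU25,(OTU67,(OTU39,((OTU16,OTU63),OTU49)))).
The smallest clade enclosing both is (((OTU22,OTU75),((OTU37,(OTU40,OTU76)),(OTU25,(OTU67,(OTU39,((OTU16,OTU63),OTU49)))))),(((OTU79,OTU71),OTU53),(((OTU61,((OTU51,OTU66),OTU31)),OTU11),((OTU34,OTU41),OTU60)))); the answer is its 22 terminal taxa in alphabetical order.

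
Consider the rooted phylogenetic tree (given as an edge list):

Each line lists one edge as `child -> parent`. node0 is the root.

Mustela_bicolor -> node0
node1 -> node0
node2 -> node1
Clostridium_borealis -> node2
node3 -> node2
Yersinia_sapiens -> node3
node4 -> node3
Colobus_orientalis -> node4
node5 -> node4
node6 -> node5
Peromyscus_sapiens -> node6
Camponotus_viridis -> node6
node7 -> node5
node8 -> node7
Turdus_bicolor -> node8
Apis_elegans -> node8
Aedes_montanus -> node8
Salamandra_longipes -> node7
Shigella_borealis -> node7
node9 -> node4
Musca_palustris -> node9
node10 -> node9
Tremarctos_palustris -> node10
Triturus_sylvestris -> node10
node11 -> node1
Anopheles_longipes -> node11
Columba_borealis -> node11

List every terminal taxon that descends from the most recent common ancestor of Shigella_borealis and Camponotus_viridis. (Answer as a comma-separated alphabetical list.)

Tracing Shigella_borealis: it sits inside ((Turdus_bicolor,Apis_elegans,Aedes_montanus),Salamandra_longipes,Shigella_borealis).
Tracing Camponotus_viridis: it sits inside (Peromyscus_sapiens,Camponotus_viridis).
The smallest clade enclosing both is ((Peromyscus_sapiens,Camponotus_viridis),((Turdus_bicolor,Apis_elegans,Aedes_montanus),Salamandra_longipes,Shigella_borealis)); the answer is its 7 terminal taxa in alphabetical order.

Aedes_montanus, Apis_elegans, Camponotus_viridis, Peromyscus_sapiens, Salamandra_longipes, Shigella_borealis, Turdus_bicolor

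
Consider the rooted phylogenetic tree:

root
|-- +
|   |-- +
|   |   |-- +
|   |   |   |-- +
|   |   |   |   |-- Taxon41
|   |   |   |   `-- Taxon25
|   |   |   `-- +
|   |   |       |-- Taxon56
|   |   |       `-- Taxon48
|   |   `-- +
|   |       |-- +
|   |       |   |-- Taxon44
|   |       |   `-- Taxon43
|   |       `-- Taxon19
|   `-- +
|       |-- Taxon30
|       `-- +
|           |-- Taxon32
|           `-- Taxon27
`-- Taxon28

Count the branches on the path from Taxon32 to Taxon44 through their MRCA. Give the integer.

7

The MRCA of Taxon32 and Taxon44 is the node subtending ((((Taxon41,Taxon25),(Taxon56,Taxon48)),((Taxon44,Taxon43),Taxon19)),(Taxon30,(Taxon32,Taxon27))).
From Taxon32 up to that node: 3 branches. From Taxon44 up to the same node: 4 branches. Total: 3 + 4 = 7.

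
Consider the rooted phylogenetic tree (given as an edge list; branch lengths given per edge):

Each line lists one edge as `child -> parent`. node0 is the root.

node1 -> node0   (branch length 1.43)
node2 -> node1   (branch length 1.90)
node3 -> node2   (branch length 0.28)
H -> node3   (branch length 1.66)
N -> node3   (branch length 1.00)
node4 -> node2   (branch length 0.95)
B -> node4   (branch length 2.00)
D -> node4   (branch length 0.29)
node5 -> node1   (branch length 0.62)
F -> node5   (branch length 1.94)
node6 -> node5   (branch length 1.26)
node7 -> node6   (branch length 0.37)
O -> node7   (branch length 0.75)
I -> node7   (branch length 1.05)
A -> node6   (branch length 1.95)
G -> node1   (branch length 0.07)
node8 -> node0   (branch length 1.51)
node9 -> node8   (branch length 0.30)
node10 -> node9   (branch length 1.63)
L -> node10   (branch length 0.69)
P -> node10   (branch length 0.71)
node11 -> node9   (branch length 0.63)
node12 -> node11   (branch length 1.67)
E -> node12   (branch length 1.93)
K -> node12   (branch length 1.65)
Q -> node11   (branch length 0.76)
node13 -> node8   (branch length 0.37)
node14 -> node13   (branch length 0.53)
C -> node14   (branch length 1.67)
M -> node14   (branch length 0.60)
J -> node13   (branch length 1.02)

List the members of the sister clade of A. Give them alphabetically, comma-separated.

A attaches to the tree at the node subtending ((O,I),A).
The other lineage descending from that same node — the sister group — is (O,I); its 2 tips in alphabetical order are the answer.

I, O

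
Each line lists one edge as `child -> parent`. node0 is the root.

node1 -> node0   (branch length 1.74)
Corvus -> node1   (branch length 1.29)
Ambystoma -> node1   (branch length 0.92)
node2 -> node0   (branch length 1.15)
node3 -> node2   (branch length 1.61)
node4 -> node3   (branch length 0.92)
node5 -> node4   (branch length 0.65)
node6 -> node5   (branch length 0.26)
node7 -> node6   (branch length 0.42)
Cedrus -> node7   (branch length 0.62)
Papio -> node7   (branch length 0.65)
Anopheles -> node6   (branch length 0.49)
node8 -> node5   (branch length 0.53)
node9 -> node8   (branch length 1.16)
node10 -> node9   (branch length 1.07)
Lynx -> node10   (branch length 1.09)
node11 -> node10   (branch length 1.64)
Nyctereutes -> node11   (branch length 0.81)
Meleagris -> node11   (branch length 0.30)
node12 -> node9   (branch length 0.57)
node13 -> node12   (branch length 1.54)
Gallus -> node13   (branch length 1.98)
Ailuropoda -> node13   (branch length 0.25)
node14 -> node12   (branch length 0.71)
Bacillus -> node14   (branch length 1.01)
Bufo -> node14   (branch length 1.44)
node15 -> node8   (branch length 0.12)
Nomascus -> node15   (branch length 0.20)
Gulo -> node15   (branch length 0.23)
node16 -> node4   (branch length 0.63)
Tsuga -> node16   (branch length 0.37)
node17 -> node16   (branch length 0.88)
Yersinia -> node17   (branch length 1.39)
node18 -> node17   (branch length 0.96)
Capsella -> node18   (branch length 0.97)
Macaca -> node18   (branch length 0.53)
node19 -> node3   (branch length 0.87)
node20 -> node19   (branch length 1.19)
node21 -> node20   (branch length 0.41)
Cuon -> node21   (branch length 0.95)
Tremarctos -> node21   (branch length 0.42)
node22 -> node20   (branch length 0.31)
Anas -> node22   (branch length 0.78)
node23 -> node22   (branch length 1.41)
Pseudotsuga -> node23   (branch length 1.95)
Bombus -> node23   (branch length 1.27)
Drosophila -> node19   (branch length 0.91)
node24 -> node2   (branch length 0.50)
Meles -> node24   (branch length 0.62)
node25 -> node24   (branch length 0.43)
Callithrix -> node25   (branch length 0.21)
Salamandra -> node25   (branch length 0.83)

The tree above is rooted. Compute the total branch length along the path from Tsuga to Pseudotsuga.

The path runs Tsuga → … → MRCA → … → Pseudotsuga; the MRCA is the node subtending (((((Cedrus,Papio),Anopheles),(((Lynx,(Nyctereutes,Meleagris)),((Gallus,Ailuropoda),(Bacillus,Bufo))),(Nomascus,Gulo))),(Tsuga,(Yersinia,(Capsella,Macaca)))),(((Cuon,Tremarctos),(Anas,(Pseudotsuga,Bombus))),Drosophila)).
Branch lengths along that path: 0.37 + 0.63 + 0.92 + 0.87 + 1.19 + 0.31 + 1.41 + 1.95 = 7.65.

7.65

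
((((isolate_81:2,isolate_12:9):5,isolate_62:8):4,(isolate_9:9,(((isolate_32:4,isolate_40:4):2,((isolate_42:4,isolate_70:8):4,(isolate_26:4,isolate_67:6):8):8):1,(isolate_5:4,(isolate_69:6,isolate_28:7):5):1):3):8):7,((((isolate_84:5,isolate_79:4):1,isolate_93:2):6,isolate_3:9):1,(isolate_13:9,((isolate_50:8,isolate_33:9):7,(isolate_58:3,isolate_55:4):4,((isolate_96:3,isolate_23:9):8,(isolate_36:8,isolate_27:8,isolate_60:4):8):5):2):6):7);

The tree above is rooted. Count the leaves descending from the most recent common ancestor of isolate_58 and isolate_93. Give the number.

The MRCA of isolate_58 and isolate_93 is the node subtending ((((isolate_84,isolate_79),isolate_93),isolate_3),(isolate_13,((isolate_50,isolate_33),(isolate_58,isolate_55),((isolate_96,isolate_23),(isolate_36,isolate_27,isolate_60))))).
That clade contains 14 terminal taxa: isolate_13, isolate_23, isolate_27, isolate_3, isolate_33, isolate_36, isolate_50, isolate_55, isolate_58, isolate_60, isolate_79, isolate_84, isolate_93, isolate_96.

14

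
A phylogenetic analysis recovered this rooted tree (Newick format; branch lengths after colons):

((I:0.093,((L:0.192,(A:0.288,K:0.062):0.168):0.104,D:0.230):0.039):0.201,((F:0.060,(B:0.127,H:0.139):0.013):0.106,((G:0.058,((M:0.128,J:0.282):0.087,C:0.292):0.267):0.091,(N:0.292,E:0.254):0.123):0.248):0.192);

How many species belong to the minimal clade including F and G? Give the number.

The MRCA of F and G is the node subtending ((F,(B,H)),((G,((M,J),C)),(N,E))).
That clade contains 9 terminal taxa: B, C, E, F, G, H, J, M, N.

9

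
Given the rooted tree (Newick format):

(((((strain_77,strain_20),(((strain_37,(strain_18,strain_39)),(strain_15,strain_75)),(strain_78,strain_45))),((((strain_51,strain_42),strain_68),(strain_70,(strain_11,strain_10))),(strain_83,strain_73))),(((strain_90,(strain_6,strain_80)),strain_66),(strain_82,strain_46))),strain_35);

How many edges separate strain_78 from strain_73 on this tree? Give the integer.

7

The MRCA of strain_78 and strain_73 is the node subtending (((strain_77,strain_20),(((strain_37,(strain_18,strain_39)),(strain_15,strain_75)),(strain_78,strain_45))),((((strain_51,strain_42),strain_68),(strain_70,(strain_11,strain_10))),(strain_83,strain_73))).
From strain_78 up to that node: 4 branches. From strain_73 up to the same node: 3 branches. Total: 4 + 3 = 7.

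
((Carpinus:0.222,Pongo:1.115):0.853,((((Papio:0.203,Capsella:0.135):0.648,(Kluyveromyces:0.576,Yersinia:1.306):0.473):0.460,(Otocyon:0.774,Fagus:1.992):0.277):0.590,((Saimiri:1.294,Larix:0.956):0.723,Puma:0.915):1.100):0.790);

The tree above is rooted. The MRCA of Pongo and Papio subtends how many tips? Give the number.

11

The MRCA of Pongo and Papio is the root, so the clade is the entire tree.
That clade contains 11 terminal taxa: Capsella, Carpinus, Fagus, Kluyveromyces, Larix, Otocyon, Papio, Pongo, Puma, Saimiri, Yersinia.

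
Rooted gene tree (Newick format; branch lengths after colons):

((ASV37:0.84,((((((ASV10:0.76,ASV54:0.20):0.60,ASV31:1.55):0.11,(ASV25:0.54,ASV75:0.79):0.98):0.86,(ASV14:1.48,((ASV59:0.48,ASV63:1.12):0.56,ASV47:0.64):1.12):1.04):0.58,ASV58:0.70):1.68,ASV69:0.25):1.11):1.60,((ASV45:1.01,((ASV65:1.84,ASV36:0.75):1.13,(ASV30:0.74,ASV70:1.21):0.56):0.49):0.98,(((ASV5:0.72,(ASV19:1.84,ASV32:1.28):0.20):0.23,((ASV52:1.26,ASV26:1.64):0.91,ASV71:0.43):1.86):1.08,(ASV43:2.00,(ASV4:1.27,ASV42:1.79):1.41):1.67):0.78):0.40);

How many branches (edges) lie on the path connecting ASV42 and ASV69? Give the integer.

The MRCA of ASV42 and ASV69 is the root of the tree.
From ASV42 up to that node: 5 branches. From ASV69 up to the same node: 3 branches. Total: 5 + 3 = 8.

8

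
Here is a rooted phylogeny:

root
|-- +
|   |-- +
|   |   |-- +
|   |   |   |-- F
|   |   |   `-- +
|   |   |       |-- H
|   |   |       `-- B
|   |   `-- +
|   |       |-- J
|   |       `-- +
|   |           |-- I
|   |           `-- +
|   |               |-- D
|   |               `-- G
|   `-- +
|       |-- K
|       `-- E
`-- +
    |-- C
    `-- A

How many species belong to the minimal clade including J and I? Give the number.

4

The MRCA of J and I is the node subtending (J,(I,(D,G))).
That clade contains 4 terminal taxa: D, G, I, J.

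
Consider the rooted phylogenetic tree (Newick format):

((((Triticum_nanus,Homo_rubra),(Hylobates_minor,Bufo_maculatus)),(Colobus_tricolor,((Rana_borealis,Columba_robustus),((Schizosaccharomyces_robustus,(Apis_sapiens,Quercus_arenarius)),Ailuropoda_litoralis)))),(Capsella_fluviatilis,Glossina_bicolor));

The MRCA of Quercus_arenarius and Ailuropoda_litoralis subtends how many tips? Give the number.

The MRCA of Quercus_arenarius and Ailuropoda_litoralis is the node subtending ((Schizosaccharomyces_robustus,(Apis_sapiens,Quercus_arenarius)),Ailuropoda_litoralis).
That clade contains 4 terminal taxa: Ailuropoda_litoralis, Apis_sapiens, Quercus_arenarius, Schizosaccharomyces_robustus.

4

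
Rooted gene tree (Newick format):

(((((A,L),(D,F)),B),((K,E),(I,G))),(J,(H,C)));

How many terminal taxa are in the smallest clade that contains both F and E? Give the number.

9

The MRCA of F and E is the node subtending ((((A,L),(D,F)),B),((K,E),(I,G))).
That clade contains 9 terminal taxa: A, B, D, E, F, G, I, K, L.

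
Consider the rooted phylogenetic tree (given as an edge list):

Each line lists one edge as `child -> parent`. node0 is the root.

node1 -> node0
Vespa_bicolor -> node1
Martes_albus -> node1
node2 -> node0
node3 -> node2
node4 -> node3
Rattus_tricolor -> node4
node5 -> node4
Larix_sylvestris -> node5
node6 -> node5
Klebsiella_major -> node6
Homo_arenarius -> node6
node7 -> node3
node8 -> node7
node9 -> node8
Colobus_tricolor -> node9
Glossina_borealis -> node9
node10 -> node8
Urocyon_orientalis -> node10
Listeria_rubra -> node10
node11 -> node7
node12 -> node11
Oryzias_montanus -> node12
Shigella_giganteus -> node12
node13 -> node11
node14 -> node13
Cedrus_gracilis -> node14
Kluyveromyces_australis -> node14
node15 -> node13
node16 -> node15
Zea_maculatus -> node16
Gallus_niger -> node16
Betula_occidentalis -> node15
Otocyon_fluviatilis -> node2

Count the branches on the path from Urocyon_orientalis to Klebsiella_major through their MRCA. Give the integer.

8

The MRCA of Urocyon_orientalis and Klebsiella_major is the node subtending ((Rattus_tricolor,(Larix_sylvestris,(Klebsiella_major,Homo_arenarius))),(((Colobus_tricolor,Glossina_borealis),(Urocyon_orientalis,Listeria_rubra)),((Oryzias_montanus,Shigella_giganteus),((Cedrus_gracilis,Kluyveromyces_australis),((Zea_maculatus,Gallus_niger),Betula_occidentalis))))).
From Urocyon_orientalis up to that node: 4 branches. From Klebsiella_major up to the same node: 4 branches. Total: 4 + 4 = 8.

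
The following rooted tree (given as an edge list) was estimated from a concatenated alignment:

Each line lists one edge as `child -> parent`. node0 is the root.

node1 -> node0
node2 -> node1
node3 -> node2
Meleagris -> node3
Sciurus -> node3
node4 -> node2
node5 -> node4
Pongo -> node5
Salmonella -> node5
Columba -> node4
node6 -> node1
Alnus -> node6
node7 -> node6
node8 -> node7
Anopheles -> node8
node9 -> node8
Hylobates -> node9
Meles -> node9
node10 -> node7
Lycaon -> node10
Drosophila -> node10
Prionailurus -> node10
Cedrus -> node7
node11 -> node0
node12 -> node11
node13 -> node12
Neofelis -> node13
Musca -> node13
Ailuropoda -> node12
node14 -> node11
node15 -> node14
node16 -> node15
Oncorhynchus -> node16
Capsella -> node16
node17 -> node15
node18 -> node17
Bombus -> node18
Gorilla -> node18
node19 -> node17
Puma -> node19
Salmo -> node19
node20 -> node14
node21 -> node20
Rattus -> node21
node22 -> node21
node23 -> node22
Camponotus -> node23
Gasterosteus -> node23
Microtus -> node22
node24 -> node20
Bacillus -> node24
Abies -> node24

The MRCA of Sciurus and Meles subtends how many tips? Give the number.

The MRCA of Sciurus and Meles is the node subtending (((Meleagris,Sciurus),((Pongo,Salmonella),Columba)),(Alnus,((Anopheles,(Hylobates,Meles)),(Lycaon,Drosophila,Prionailurus),Cedrus))).
That clade contains 13 terminal taxa: Alnus, Anopheles, Cedrus, Columba, Drosophila, Hylobates, Lycaon, Meleagris, Meles, Pongo, Prionailurus, Salmonella, Sciurus.

13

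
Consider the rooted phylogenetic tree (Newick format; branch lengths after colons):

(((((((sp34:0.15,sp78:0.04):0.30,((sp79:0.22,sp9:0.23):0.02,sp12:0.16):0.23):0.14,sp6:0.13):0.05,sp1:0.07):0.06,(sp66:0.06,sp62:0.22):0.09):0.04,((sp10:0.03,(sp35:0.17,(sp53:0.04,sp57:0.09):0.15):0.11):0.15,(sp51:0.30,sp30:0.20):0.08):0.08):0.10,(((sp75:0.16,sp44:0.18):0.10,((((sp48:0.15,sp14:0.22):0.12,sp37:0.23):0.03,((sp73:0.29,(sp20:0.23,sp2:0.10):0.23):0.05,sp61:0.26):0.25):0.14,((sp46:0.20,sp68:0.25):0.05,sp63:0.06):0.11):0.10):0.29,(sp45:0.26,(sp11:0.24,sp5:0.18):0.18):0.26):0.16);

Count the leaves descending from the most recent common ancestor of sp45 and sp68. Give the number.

15

The MRCA of sp45 and sp68 is the node subtending (((sp75,sp44),((((sp48,sp14),sp37),((sp73,(sp20,sp2)),sp61)),((sp46,sp68),sp63))),(sp45,(sp11,sp5))).
That clade contains 15 terminal taxa: sp11, sp14, sp2, sp20, sp37, sp44, sp45, sp46, sp48, sp5, sp61, sp63, sp68, sp73, sp75.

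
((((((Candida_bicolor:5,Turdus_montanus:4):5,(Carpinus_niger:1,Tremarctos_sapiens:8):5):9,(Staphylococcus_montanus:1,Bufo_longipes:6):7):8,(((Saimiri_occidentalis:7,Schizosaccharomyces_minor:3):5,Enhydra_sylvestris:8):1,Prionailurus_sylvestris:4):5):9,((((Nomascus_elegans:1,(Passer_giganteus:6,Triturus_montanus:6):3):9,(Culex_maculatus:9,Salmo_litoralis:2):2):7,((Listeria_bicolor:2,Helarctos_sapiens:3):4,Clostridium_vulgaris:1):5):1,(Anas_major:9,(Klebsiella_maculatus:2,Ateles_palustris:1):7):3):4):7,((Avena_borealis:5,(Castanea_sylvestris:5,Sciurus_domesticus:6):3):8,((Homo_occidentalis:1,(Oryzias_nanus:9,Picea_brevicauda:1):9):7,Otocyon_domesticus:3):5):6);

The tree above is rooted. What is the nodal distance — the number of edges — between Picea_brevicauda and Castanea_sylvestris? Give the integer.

7

The MRCA of Picea_brevicauda and Castanea_sylvestris is the node subtending ((Avena_borealis,(Castanea_sylvestris,Sciurus_domesticus)),((Homo_occidentalis,(Oryzias_nanus,Picea_brevicauda)),Otocyon_domesticus)).
From Picea_brevicauda up to that node: 4 branches. From Castanea_sylvestris up to the same node: 3 branches. Total: 4 + 3 = 7.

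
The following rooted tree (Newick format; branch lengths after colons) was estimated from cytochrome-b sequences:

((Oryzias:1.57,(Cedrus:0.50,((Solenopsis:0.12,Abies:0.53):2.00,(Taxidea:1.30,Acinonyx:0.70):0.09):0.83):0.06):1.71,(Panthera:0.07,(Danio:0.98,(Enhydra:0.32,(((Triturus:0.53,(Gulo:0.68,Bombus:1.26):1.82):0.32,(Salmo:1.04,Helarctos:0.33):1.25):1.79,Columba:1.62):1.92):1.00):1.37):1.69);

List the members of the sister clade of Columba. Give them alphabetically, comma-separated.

Bombus, Gulo, Helarctos, Salmo, Triturus

Columba attaches to the tree at the node subtending (((Triturus,(Gulo,Bombus)),(Salmo,Helarctos)),Columba).
The other lineage descending from that same node — the sister group — is ((Triturus,(Gulo,Bombus)),(Salmo,Helarctos)); its 5 tips in alphabetical order are the answer.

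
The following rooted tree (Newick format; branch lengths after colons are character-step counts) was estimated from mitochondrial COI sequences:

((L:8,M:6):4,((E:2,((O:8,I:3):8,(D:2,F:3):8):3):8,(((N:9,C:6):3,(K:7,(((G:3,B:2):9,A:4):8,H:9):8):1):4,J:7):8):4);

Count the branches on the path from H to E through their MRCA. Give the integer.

The MRCA of H and E is the node subtending ((E,((O,I),(D,F))),(((N,C),(K,(((G,B),A),H))),J)).
From H up to that node: 5 branches. From E up to the same node: 2 branches. Total: 5 + 2 = 7.

7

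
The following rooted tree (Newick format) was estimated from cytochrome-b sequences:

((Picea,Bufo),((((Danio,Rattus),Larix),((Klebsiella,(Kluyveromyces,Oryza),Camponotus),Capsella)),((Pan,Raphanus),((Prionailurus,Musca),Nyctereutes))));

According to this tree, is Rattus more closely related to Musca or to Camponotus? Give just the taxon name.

Camponotus

The MRCA of Rattus and Camponotus subtends (((Danio,Rattus),Larix),((Klebsiella,(Kluyveromyces,Oryza),Camponotus),Capsella)) (8 taxa).
The MRCA of Rattus and Musca subtends ((((Danio,Rattus),Larix),((Klebsiella,(Kluyveromyces,Oryza),Camponotus),Capsella)),((Pan,Raphanus),((Prionailurus,Musca),Nyctereutes))) (13 taxa).
The first is nested inside the second, so Rattus shares a more recent common ancestor with Camponotus.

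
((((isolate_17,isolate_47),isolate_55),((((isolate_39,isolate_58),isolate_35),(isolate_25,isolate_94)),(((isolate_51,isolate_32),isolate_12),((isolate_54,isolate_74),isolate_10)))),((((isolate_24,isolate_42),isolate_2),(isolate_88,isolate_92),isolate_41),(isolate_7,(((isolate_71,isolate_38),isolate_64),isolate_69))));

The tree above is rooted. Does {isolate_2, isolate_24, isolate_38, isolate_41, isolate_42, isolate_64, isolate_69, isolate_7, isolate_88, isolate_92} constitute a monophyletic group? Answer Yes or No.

No

The MRCA of the listed taxa subtends ((((isolate_24,isolate_42),isolate_2),(isolate_88,isolate_92),isolate_41),(isolate_7,(((isolate_71,isolate_38),isolate_64),isolate_69))).
That clade also contains isolate_71, which is not in the proposed group, so the group is not monophyletic.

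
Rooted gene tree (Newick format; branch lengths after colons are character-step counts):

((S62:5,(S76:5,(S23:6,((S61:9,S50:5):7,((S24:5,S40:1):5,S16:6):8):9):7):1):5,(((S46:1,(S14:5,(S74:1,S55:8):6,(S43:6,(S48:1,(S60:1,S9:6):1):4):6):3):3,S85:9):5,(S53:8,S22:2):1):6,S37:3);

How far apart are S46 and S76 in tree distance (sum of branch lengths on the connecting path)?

26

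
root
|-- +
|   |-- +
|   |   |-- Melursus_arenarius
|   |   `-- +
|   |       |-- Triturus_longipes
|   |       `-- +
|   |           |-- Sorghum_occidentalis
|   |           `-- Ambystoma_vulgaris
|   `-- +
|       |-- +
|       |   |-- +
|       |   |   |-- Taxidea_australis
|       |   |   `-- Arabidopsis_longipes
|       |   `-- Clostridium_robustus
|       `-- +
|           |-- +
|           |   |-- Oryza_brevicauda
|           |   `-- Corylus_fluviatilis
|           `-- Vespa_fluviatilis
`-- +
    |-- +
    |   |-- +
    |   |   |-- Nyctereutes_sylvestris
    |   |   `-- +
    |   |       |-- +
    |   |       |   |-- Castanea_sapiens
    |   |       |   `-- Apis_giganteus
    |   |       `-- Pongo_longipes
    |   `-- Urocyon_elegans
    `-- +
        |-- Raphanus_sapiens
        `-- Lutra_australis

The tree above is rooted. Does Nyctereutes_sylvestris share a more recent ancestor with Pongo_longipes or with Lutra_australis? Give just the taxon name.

Pongo_longipes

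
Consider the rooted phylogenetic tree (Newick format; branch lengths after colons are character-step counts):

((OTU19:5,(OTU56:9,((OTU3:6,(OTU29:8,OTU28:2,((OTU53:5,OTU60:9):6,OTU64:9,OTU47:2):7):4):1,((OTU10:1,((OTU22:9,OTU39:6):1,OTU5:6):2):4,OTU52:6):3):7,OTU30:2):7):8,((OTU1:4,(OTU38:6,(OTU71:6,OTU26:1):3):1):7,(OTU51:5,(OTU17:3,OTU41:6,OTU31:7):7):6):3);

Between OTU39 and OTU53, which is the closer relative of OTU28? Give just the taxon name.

The MRCA of OTU28 and OTU53 subtends (OTU29,OTU28,((OTU53,OTU60),OTU64,OTU47)) (6 taxa).
The MRCA of OTU28 and OTU39 subtends ((OTU3,(OTU29,OTU28,((OTU53,OTU60),OTU64,OTU47))),((OTU10,((OTU22,OTU39),OTU5)),OTU52)) (12 taxa).
The first is nested inside the second, so OTU28 shares a more recent common ancestor with OTU53.

OTU53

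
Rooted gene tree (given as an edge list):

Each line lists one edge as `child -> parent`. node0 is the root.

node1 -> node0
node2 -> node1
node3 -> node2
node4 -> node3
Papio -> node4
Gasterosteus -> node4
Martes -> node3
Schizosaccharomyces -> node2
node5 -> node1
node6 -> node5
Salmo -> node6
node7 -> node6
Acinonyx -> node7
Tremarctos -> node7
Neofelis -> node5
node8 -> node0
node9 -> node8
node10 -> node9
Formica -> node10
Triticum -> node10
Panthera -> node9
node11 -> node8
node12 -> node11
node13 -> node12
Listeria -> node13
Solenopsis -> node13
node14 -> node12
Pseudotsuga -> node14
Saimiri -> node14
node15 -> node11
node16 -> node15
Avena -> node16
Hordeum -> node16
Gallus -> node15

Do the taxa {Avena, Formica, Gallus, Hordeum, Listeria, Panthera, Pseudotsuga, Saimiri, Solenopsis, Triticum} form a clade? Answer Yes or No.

Yes

The most recent common ancestor of these taxa subtends (((Formica,Triticum),Panthera),(((Listeria,Solenopsis),(Pseudotsuga,Saimiri)),((Avena,Hordeum),Gallus))).
That clade has exactly 10 tips — every listed taxon and nothing else — so the group is monophyletic.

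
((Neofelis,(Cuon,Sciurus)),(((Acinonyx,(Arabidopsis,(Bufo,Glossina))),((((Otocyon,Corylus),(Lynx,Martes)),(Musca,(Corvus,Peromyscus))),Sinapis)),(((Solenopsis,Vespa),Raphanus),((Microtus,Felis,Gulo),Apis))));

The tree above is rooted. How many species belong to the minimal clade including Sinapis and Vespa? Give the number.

19

The MRCA of Sinapis and Vespa is the node subtending (((Acinonyx,(Arabidopsis,(Bufo,Glossina))),((((Otocyon,Corylus),(Lynx,Martes)),(Musca,(Corvus,Peromyscus))),Sinapis)),(((Solenopsis,Vespa),Raphanus),((Microtus,Felis,Gulo),Apis))).
That clade contains 19 terminal taxa: Acinonyx, Apis, Arabidopsis, Bufo, Corvus, Corylus, Felis, Glossina, Gulo, Lynx, Martes, Microtus, Musca, Otocyon, Peromyscus, Raphanus, Sinapis, Solenopsis, Vespa.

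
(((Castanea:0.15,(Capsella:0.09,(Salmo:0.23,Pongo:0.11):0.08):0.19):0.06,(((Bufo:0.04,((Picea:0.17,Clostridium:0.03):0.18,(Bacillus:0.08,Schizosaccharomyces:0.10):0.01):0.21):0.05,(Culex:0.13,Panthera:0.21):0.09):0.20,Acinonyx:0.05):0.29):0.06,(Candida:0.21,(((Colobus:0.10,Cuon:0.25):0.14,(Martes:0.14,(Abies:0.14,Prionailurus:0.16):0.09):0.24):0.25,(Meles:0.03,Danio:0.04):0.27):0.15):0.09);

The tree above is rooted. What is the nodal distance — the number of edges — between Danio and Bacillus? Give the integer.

The MRCA of Danio and Bacillus is the root of the tree.
From Danio up to that node: 4 branches. From Bacillus up to the same node: 7 branches. Total: 4 + 7 = 11.

11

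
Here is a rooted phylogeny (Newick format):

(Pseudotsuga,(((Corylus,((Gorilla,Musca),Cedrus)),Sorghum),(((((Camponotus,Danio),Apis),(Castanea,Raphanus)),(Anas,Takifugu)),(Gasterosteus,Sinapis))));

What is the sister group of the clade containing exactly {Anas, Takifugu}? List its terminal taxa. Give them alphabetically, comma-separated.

The clade containing exactly {Anas, Takifugu} attaches to the tree at the node subtending ((((Camponotus,Danio),Apis),(Castanea,Raphanus)),(Anas,Takifugu)).
The other lineage descending from that same node — the sister group — is (((Camponotus,Danio),Apis),(Castanea,Raphanus)); its 5 tips in alphabetical order are the answer.

Apis, Camponotus, Castanea, Danio, Raphanus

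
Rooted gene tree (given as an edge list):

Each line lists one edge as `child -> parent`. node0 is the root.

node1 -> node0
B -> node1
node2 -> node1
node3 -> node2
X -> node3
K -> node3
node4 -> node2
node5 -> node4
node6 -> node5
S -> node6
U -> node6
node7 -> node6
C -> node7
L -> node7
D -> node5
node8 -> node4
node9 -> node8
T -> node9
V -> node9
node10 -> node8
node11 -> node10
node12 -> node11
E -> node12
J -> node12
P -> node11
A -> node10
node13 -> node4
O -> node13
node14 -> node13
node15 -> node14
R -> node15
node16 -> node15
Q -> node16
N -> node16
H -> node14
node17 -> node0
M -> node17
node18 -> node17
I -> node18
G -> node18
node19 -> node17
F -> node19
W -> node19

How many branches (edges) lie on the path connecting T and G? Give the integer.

9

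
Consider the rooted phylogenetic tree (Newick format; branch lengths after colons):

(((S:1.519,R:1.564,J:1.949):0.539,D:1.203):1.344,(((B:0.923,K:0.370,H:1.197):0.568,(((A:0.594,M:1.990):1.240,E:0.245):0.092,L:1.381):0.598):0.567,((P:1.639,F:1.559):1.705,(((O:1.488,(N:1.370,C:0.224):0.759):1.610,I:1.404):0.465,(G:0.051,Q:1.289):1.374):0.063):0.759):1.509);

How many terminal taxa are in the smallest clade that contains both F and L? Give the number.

15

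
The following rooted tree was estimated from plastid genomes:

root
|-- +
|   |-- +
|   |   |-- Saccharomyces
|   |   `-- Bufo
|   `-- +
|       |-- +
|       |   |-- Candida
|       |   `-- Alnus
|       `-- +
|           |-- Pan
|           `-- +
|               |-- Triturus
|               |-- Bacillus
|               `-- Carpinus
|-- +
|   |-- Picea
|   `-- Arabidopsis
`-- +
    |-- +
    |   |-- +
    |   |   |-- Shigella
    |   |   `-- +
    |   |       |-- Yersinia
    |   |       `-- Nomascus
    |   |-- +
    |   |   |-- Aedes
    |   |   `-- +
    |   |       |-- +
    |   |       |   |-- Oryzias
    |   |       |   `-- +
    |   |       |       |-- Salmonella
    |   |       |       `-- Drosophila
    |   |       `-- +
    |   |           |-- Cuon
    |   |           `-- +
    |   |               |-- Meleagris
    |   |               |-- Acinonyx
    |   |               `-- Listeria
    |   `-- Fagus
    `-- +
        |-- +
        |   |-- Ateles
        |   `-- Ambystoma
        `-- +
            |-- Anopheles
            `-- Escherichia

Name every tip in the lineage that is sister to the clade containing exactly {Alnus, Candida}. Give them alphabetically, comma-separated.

Bacillus, Carpinus, Pan, Triturus

The clade containing exactly {Alnus, Candida} attaches to the tree at the node subtending ((Candida,Alnus),(Pan,(Triturus,Bacillus,Carpinus))).
The other lineage descending from that same node — the sister group — is (Pan,(Triturus,Bacillus,Carpinus)); its 4 tips in alphabetical order are the answer.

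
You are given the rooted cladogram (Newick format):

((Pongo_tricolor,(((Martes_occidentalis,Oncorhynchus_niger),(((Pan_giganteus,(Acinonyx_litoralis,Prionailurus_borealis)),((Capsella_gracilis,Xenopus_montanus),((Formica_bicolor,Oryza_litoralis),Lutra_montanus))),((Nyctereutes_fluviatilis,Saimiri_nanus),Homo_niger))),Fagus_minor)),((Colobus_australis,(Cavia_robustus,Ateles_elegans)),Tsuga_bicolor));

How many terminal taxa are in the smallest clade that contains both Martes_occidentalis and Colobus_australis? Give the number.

19

The MRCA of Martes_occidentalis and Colobus_australis is the root, so the clade is the entire tree.
That clade contains 19 terminal taxa: Acinonyx_litoralis, Ateles_elegans, Capsella_gracilis, Cavia_robustus, Colobus_australis, Fagus_minor, Formica_bicolor, Homo_niger, Lutra_montanus, Martes_occidentalis, Nyctereutes_fluviatilis, Oncorhynchus_niger, Oryza_litoralis, Pan_giganteus, Pongo_tricolor, Prionailurus_borealis, Saimiri_nanus, Tsuga_bicolor, Xenopus_montanus.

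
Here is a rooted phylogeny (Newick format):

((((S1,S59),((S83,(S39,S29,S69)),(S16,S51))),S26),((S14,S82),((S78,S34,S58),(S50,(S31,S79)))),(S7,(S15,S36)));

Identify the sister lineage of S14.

S14 attaches to the tree at the node subtending (S14,S82).
The other lineage descending from that same node — the sister group — is the single tip S82.

S82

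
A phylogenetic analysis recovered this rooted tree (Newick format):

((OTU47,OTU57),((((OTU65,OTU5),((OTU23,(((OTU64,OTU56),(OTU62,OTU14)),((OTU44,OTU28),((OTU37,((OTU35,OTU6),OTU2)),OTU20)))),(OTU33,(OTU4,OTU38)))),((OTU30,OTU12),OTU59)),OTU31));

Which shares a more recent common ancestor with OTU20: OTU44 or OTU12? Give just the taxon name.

OTU44

The MRCA of OTU20 and OTU44 subtends ((OTU44,OTU28),((OTU37,((OTU35,OTU6),OTU2)),OTU20)) (7 taxa).
The MRCA of OTU20 and OTU12 subtends (((OTU65,OTU5),((OTU23,(((OTU64,OTU56),(OTU62,OTU14)),((OTU44,OTU28),((OTU37,((OTU35,OTU6),OTU2)),OTU20)))),(OTU33,(OTU4,OTU38)))),((OTU30,OTU12),OTU59)) (20 taxa).
The first is nested inside the second, so OTU20 shares a more recent common ancestor with OTU44.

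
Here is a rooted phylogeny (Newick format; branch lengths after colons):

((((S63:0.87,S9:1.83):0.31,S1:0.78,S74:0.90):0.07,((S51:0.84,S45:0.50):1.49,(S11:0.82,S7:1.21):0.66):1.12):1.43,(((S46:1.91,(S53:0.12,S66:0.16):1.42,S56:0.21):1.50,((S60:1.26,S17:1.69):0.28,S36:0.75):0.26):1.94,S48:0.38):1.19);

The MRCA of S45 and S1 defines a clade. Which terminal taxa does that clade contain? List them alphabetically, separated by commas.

Tracing S45: it sits inside (S51,S45).
Tracing S1: it sits inside ((S63,S9),S1,S74).
The smallest clade enclosing both is (((S63,S9),S1,S74),((S51,S45),(S11,S7))); the answer is its 8 terminal taxa in alphabetical order.

S1, S11, S45, S51, S63, S7, S74, S9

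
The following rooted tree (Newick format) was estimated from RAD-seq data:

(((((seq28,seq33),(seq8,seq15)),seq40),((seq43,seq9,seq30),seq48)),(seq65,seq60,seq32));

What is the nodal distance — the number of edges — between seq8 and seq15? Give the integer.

2

The MRCA of seq8 and seq15 is the node subtending (seq8,seq15).
From seq8 up to that node: 1 branch. From seq15 up to the same node: 1 branch. Total: 1 + 1 = 2.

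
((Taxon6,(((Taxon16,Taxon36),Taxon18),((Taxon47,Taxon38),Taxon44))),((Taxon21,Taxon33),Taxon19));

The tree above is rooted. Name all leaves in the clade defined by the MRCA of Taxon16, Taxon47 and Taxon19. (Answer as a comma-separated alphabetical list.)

Tracing Taxon16: it sits inside (Taxon16,Taxon36).
Tracing Taxon47: it sits inside (Taxon47,Taxon38).
Tracing Taxon19: it sits inside ((Taxon21,Taxon33),Taxon19).
The smallest clade enclosing all 3 is the whole tree (their MRCA is the root), so the answer is all 10 tips in alphabetical order.

Taxon16, Taxon18, Taxon19, Taxon21, Taxon33, Taxon36, Taxon38, Taxon44, Taxon47, Taxon6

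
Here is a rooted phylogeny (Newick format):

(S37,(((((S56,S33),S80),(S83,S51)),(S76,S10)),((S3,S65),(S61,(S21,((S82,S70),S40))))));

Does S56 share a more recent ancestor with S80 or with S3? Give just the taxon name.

S80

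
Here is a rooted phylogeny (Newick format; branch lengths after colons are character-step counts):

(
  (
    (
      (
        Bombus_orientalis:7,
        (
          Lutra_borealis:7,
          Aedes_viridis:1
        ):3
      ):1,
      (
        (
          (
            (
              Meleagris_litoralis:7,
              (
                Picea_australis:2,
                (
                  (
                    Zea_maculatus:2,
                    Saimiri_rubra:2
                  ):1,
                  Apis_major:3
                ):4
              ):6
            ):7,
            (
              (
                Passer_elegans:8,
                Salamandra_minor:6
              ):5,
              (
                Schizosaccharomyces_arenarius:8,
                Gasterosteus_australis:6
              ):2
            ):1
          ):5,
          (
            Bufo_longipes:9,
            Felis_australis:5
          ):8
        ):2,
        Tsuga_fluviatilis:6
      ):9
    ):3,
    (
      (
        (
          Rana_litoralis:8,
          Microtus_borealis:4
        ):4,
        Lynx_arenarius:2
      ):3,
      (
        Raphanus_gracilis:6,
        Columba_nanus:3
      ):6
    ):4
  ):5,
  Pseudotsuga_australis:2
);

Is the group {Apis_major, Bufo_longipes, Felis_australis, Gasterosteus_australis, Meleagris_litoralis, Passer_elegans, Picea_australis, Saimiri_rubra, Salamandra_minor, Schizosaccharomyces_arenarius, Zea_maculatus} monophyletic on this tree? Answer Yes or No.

Yes

The most recent common ancestor of these taxa subtends (((Meleagris_litoralis,(Picea_australis,((Zea_maculatus,Saimiri_rubra),Apis_major))),((Passer_elegans,Salamandra_minor),(Schizosaccharomyces_arenarius,Gasterosteus_australis))),(Bufo_longipes,Felis_australis)).
That clade has exactly 11 tips — every listed taxon and nothing else — so the group is monophyletic.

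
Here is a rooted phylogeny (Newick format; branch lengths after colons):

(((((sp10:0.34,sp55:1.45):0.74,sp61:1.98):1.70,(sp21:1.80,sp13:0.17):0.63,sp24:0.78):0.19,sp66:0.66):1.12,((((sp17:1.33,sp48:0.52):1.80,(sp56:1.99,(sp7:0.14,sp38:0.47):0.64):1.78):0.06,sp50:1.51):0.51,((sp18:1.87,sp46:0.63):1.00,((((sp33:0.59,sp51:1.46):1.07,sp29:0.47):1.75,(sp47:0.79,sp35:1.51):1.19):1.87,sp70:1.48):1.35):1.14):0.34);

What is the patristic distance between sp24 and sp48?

The path runs sp24 → … → MRCA → … → sp48; the MRCA is the root of the tree.
Branch lengths along that path: 0.78 + 0.19 + 1.12 + 0.34 + 0.51 + 0.06 + 1.80 + 0.52 = 5.32.

5.32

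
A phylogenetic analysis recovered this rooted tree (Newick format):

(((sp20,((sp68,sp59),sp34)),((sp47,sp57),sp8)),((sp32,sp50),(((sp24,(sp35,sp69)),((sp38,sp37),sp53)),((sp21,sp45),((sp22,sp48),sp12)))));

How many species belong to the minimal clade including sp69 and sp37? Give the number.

6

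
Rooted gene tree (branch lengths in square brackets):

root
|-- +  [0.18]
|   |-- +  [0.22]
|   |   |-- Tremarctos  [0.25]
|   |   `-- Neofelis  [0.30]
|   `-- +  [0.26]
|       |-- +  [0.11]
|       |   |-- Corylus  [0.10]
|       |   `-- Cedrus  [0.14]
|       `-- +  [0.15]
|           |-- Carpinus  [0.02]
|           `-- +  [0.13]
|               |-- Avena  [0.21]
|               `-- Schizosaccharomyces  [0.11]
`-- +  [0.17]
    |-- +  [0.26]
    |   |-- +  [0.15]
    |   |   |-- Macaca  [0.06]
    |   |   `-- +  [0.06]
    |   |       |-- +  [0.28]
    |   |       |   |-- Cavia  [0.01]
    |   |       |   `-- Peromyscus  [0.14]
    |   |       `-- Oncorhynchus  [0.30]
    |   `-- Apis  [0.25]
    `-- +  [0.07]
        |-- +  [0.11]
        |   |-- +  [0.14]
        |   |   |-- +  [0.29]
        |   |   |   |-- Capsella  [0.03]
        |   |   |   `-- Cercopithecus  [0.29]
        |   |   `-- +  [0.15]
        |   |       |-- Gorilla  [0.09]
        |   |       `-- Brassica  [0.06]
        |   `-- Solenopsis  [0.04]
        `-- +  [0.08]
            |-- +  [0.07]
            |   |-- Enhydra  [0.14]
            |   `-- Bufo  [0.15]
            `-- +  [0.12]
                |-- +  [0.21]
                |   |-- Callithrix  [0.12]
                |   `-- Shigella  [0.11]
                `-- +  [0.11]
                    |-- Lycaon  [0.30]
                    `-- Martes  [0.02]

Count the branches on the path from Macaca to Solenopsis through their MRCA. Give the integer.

The MRCA of Macaca and Solenopsis is the node subtending (((Macaca,((Cavia,Peromyscus),Oncorhynchus)),Apis),((((Capsella,Cercopithecus),(Gorilla,Brassica)),Solenopsis),((Enhydra,Bufo),((Callithrix,Shigella),(Lycaon,Martes))))).
From Macaca up to that node: 3 branches. From Solenopsis up to the same node: 3 branches. Total: 3 + 3 = 6.

6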